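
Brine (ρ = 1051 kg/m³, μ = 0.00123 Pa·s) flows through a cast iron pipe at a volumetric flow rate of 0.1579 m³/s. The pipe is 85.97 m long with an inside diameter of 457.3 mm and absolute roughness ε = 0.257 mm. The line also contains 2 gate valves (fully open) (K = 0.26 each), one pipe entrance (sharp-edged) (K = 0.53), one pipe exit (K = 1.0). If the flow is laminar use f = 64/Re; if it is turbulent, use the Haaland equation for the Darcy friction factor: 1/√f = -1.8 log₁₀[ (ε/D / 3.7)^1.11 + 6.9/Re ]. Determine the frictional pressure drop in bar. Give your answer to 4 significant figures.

Cross-sectional area A = πD²/4 = π(0.4573)²/4 = 0.1642 m²; mean velocity V = Q/A = 0.1579/0.1642 = 0.9614 m/s.
Reynolds number Re = ρVD/μ = 1051 · 0.9614 · 0.4573 / 0.00123 = 3.757e+05.
Re > 4000 → turbulent. Relative roughness ε/D = 0.000257/0.4573 = 0.000562. Haaland: 1/√f = -1.8 log₁₀[(0.000562/3.7)^1.11 + 6.9/3.757e+05] = -1.8 log₁₀[5.77e-05 + 1.84e-05] = 7.413, so f = 0.0182.
Total minor-loss coefficient ΣK = 2·0.26 + 1·0.53 + 1·1 = 2.05.
ΔP = [f·L/D + ΣK]·(ρV²/2) = [0.0182·85.97/0.4573 + 2.05]·(1051·0.9614²/2) = [3.421 + 2.05]·485.7 = 2657 Pa.
ΔP = 2657 Pa = 0.02657 bar.

ΔP ≈ 0.02657 bar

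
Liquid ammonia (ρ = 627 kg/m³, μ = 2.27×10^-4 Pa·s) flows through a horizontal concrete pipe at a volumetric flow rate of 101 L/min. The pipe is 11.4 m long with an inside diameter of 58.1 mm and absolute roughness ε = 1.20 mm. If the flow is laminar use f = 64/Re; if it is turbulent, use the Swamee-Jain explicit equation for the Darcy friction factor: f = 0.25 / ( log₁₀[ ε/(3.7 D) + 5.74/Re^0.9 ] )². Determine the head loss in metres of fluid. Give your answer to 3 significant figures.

Q = 101 L/min = 101/60000 = 0.001683 m³/s.
Cross-sectional area A = πD²/4 = π(0.0581)²/4 = 0.002651 m²; mean velocity V = Q/A = 0.001683/0.002651 = 0.6349 m/s.
Reynolds number Re = ρVD/μ = 627 · 0.6349 · 0.0581 / 0.000227 = 1.019e+05.
Re > 4000 → turbulent. Relative roughness ε/D = 0.0012/0.0581 = 0.0207. Swamee-Jain: f = 0.25/(log₁₀[0.0207/3.7 + 5.74/1.019e+05^0.9])² = 0.25/(log₁₀[0.00558 + 0.000178])² = 0.25/(-2.24)² = 0.04985.
Darcy-Weisbach: ΔP = f(L/D)(ρV²/2) = 0.04985·(11.4/0.0581)·(627·0.6349²/2) = 0.04985·196.2·126.4 = 1236 Pa.
Head loss h_f = ΔP/(ρg) = 1236/(627·9.81) = 0.201 m.

h_f ≈ 0.201 m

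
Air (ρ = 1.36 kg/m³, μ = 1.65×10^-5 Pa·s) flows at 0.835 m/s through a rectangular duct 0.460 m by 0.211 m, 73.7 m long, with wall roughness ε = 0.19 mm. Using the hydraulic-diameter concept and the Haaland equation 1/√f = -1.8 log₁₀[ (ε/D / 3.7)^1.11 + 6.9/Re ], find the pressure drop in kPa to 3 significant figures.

ΔP ≈ 0.00326 kPa

Hydraulic diameter D_h = 4A/P = 4·(0.46·0.211)/(2·(0.46+0.211)) = 0.3882/1.342 = 0.2893 m.
Re = ρVD_h/μ = 1.36·0.835·0.2893/1.65e-05 = 1.991e+04.
ε/D_h = 0.00019/0.2893 = 0.000657; Haaland gives 1/√f = -1.8 log₁₀[6.86e-05+0.000347] = 6.087, so f = 0.02699.
ΔP = f(L/D_h)(ρV²/2) = 0.02699·73.7/0.2893·0.4741 = 3.26 Pa.
ΔP = 0.00326 kPa.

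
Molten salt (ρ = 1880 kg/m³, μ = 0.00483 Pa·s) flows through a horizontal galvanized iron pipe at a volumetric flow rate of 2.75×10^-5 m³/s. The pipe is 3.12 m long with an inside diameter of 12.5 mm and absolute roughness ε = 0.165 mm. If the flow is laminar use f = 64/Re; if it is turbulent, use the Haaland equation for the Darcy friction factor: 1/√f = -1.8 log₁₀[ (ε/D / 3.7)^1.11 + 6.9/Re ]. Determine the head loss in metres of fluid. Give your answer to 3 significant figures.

Cross-sectional area A = πD²/4 = π(0.0125)²/4 = 0.0001227 m²; mean velocity V = Q/A = 2.75e-05/0.0001227 = 0.2241 m/s.
Reynolds number Re = ρVD/μ = 1880 · 0.2241 · 0.0125 / 0.00483 = 1090.
Re < 2300 → laminar flow, so f = 64/Re = 64/1090 = 0.0587 (the turbulent correlation is not needed).
Darcy-Weisbach: ΔP = f(L/D)(ρV²/2) = 0.0587·(3.12/0.0125)·(1880·0.2241²/2) = 0.0587·249.6·47.2 = 691.6 Pa.
Head loss h_f = ΔP/(ρg) = 691.6/(1880·9.81) = 0.0375 m.

h_f ≈ 0.0375 m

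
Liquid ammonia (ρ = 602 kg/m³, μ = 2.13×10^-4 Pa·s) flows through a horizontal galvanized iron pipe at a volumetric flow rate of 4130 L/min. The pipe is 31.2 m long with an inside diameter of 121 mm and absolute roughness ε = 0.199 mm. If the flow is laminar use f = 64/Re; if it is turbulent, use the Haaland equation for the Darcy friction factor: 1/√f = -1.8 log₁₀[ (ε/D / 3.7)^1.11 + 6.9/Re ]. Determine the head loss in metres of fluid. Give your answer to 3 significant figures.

Q = 4130 L/min = 4130/60000 = 0.06883 m³/s.
Cross-sectional area A = πD²/4 = π(0.121)²/4 = 0.0115 m²; mean velocity V = Q/A = 0.06883/0.0115 = 5.986 m/s.
Reynolds number Re = ρVD/μ = 602 · 5.986 · 0.121 / 0.000213 = 2.047e+06.
Re > 4000 → turbulent. Relative roughness ε/D = 0.000199/0.121 = 0.00164. Haaland: 1/√f = -1.8 log₁₀[(0.00164/3.7)^1.11 + 6.9/2.047e+06] = -1.8 log₁₀[0.00019 + 3.37e-06] = 6.684, so f = 0.02238.
Darcy-Weisbach: ΔP = f(L/D)(ρV²/2) = 0.02238·(31.2/0.121)·(602·5.986²/2) = 0.02238·257.9·1.079e+04 = 6.225e+04 Pa.
Head loss h_f = ΔP/(ρg) = 6.225e+04/(602·9.81) = 10.5 m.

h_f ≈ 10.5 m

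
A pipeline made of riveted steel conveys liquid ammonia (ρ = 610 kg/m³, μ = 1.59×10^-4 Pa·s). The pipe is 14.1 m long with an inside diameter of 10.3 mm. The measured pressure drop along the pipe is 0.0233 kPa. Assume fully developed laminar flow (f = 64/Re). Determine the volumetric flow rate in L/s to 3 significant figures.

For laminar flow, f = 64/Re with Re = ρVD/μ, so Darcy-Weisbach reduces to ΔP = 32μLV/D². Solving for V: V = ΔP·D²/(32μL) = 23.3·(0.0103)²/(32·0.000159·14.1) = 0.03446 m/s.
Check: Re = ρVD/μ = 610·0.03446·0.0103/0.000159 = 1362 < 2300, so the laminar assumption holds.
Q = V·A = 0.03446·(π/4·0.0103²) = 2.871e-06 m³/s = 0.00287 L/s.

Q ≈ 0.00287 L/s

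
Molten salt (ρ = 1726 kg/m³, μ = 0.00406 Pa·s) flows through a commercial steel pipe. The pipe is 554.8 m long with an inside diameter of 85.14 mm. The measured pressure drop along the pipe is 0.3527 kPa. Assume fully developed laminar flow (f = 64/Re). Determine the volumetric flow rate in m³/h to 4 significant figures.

For laminar flow, f = 64/Re with Re = ρVD/μ, so Darcy-Weisbach reduces to ΔP = 32μLV/D². Solving for V: V = ΔP·D²/(32μL) = 352.7·(0.08514)²/(32·0.00406·554.8) = 0.03547 m/s.
Check: Re = ρVD/μ = 1726·0.03547·0.08514/0.00406 = 1284 < 2300, so the laminar assumption holds.
Q = V·A = 0.03547·(π/4·0.08514²) = 0.0002019 m³/s = 0.7270 m³/h.

Q ≈ 0.7270 m³/h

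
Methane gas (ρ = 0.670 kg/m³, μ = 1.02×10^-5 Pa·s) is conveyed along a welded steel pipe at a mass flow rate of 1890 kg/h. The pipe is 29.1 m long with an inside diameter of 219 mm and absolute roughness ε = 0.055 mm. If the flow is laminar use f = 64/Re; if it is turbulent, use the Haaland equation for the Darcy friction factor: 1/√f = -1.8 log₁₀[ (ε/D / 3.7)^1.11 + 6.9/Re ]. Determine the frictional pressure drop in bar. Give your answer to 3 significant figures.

ΔP ≈ 0.00317 bar

ṁ = 1890 kg/h = 1890/3600 = 0.525 kg/s.
A = πD²/4 = π(0.219)²/4 = 0.03767 m²; mean velocity V = ṁ/(ρA) = 0.525/(0.67 · 0.03767) = 20.8 m/s.
Reynolds number Re = ρVD/μ = 0.67 · 20.8 · 0.219 / 1.02e-05 = 2.992e+05.
Re > 4000 → turbulent. Relative roughness ε/D = 5.5e-05/0.219 = 0.000251. Haaland: 1/√f = -1.8 log₁₀[(0.000251/3.7)^1.11 + 6.9/2.992e+05] = -1.8 log₁₀[2.36e-05 + 2.31e-05] = 7.796, so f = 0.01645.
Darcy-Weisbach: ΔP = f(L/D)(ρV²/2) = 0.01645·(29.1/0.219)·(0.67·20.8²/2) = 0.01645·132.9·145 = 317 Pa.
ΔP = 317 Pa = 0.00317 bar.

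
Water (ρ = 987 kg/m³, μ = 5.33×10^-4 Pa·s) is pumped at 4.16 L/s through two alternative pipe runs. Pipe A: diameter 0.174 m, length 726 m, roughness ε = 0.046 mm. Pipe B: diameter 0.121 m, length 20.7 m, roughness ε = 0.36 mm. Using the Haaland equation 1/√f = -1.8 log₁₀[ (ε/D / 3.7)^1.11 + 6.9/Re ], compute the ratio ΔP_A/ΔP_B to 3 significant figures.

Pipe A: V = Q/A = 0.00416/0.02378 = 0.1749 m/s; Re = 5.637e+04; ε/D = 0.000264; Haaland → f = 0.02102; ΔP_A = f(L/D)(ρV²/2) = 1325 Pa.
Pipe B: V = Q/A = 0.00416/0.0115 = 0.3618 m/s; Re = 8.106e+04; ε/D = 0.00298; Haaland → f = 0.02759; ΔP_B = f(L/D)(ρV²/2) = 304.9 Pa.
ΔP_A/ΔP_B = 1325/304.9 = 4.35.

ΔP_A/ΔP_B ≈ 4.35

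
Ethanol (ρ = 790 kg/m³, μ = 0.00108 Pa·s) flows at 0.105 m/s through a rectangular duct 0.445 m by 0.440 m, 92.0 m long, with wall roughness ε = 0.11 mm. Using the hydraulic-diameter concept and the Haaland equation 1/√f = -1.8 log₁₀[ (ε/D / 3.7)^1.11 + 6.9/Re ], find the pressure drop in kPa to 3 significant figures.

Hydraulic diameter D_h = 4A/P = 4·(0.445·0.44)/(2·(0.445+0.44)) = 0.7832/1.77 = 0.4425 m.
Re = ρVD_h/μ = 790·0.105·0.4425/0.00108 = 3.399e+04.
ε/D_h = 0.00011/0.4425 = 0.000249; Haaland gives 1/√f = -1.8 log₁₀[2.34e-05+0.000203] = 6.561, so f = 0.02323.
ΔP = f(L/D_h)(ρV²/2) = 0.02323·92/0.4425·4.355 = 21.03 Pa.
ΔP = 0.0210 kPa.

ΔP ≈ 0.0210 kPa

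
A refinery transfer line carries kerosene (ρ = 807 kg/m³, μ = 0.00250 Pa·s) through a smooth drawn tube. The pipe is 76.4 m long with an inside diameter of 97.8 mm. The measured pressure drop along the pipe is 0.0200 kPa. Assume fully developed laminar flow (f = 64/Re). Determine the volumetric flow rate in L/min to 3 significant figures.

For laminar flow, f = 64/Re with Re = ρVD/μ, so Darcy-Weisbach reduces to ΔP = 32μLV/D². Solving for V: V = ΔP·D²/(32μL) = 20·(0.0978)²/(32·0.0025·76.4) = 0.0313 m/s.
Check: Re = ρVD/μ = 807·0.0313·0.0978/0.0025 = 988.1 < 2300, so the laminar assumption holds.
Q = V·A = 0.0313·(π/4·0.0978²) = 0.0002351 m³/s = 14.1 L/min.

Q ≈ 14.1 L/min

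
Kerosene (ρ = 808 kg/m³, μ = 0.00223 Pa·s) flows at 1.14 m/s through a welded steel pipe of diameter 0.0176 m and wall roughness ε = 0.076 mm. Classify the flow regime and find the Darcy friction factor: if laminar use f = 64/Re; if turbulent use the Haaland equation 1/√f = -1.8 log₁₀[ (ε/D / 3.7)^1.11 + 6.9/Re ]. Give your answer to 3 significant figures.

Re = ρVD/μ = 808·1.14·0.0176/0.00223 = 7270.
Re > 4000 → turbulent. ε/D = 7.6e-05/0.0176 = 0.00432; Haaland: 1/√f = -1.8 log₁₀[0.000555 + 0.000949] = 5.081, so f = 0.03874.

f ≈ 0.0387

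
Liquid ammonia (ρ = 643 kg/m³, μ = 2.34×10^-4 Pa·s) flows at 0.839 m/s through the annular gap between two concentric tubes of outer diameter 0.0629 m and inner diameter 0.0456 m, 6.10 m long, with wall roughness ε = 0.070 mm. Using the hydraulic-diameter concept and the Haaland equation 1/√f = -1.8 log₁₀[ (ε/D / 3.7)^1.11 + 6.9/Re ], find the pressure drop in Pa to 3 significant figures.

Hydraulic diameter D_h = 4A/P = D_o - D_i = 0.0629 - 0.0456 = 0.0173 m.
Re = ρVD_h/μ = 643·0.839·0.0173/0.000234 = 3.988e+04.
ε/D_h = 7e-05/0.0173 = 0.00405; Haaland gives 1/√f = -1.8 log₁₀[0.000517+0.000173] = 5.691, so f = 0.03088.
ΔP = f(L/D_h)(ρV²/2) = 0.03088·6.1/0.0173·226.3 = 2464 Pa.

ΔP ≈ 2460 Pa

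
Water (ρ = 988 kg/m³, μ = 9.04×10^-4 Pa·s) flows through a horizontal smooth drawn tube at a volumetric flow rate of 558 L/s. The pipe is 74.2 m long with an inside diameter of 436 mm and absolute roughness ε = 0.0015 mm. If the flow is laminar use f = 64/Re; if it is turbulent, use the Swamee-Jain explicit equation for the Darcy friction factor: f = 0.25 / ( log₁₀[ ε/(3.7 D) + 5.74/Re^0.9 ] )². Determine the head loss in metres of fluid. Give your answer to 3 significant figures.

h_f ≈ 1.29 m

Q = 558 L/s = 558/1000 = 0.558 m³/s.
Cross-sectional area A = πD²/4 = π(0.436)²/4 = 0.1493 m²; mean velocity V = Q/A = 0.558/0.1493 = 3.737 m/s.
Reynolds number Re = ρVD/μ = 988 · 3.737 · 0.436 / 0.000904 = 1.781e+06.
Re > 4000 → turbulent. Relative roughness ε/D = 1.5e-06/0.436 = 3.44e-06. Swamee-Jain: f = 0.25/(log₁₀[3.44e-06/3.7 + 5.74/1.781e+06^0.9])² = 0.25/(log₁₀[9.3e-07 + 1.36e-05])² = 0.25/(-4.838)² = 0.01068.
Darcy-Weisbach: ΔP = f(L/D)(ρV²/2) = 0.01068·(74.2/0.436)·(988·3.737²/2) = 0.01068·170.2·6900 = 1.254e+04 Pa.
Head loss h_f = ΔP/(ρg) = 1.254e+04/(988·9.81) = 1.29 m.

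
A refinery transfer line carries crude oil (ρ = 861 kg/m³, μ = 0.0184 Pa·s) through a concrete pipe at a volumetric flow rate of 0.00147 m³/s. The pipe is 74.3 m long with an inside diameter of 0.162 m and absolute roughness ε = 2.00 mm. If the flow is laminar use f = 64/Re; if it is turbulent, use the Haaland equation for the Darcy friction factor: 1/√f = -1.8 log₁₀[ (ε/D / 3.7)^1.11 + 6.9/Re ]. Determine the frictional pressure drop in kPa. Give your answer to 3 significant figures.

ΔP ≈ 0.119 kPa

Cross-sectional area A = πD²/4 = π(0.162)²/4 = 0.02061 m²; mean velocity V = Q/A = 0.00147/0.02061 = 0.07132 m/s.
Reynolds number Re = ρVD/μ = 861 · 0.07132 · 0.162 / 0.0184 = 540.6.
Re < 2300 → laminar flow, so f = 64/Re = 64/540.6 = 0.1184 (the turbulent correlation is not needed).
Darcy-Weisbach: ΔP = f(L/D)(ρV²/2) = 0.1184·(74.3/0.162)·(861·0.07132²/2) = 0.1184·458.6·2.19 = 118.9 Pa.
ΔP = 118.9 Pa = 0.119 kPa.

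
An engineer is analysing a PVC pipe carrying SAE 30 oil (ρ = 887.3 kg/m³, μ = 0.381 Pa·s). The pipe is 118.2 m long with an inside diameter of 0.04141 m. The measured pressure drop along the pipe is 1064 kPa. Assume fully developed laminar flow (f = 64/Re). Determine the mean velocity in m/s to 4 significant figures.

For laminar flow, f = 64/Re with Re = ρVD/μ, so Darcy-Weisbach reduces to ΔP = 32μLV/D². Solving for V: V = ΔP·D²/(32μL) = 1.064e+06·(0.04141)²/(32·0.381·118.2) = 1.266 m/s.
Check: Re = ρVD/μ = 887.3·1.266·0.04141/0.381 = 122.1 < 2300, so the laminar assumption holds.

V ≈ 1.266 m/s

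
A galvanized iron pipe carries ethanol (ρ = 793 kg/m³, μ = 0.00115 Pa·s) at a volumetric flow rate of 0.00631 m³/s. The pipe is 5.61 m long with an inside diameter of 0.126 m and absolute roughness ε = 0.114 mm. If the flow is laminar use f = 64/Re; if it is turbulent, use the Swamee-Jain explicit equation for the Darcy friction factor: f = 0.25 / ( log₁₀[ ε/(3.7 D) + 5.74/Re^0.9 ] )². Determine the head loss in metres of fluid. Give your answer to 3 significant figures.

Cross-sectional area A = πD²/4 = π(0.126)²/4 = 0.01247 m²; mean velocity V = Q/A = 0.00631/0.01247 = 0.5061 m/s.
Reynolds number Re = ρVD/μ = 793 · 0.5061 · 0.126 / 0.00115 = 4.397e+04.
Re > 4000 → turbulent. Relative roughness ε/D = 0.000114/0.126 = 0.000905. Swamee-Jain: f = 0.25/(log₁₀[0.000905/3.7 + 5.74/4.397e+04^0.9])² = 0.25/(log₁₀[0.000245 + 0.00038])² = 0.25/(-3.204)² = 0.02435.
Darcy-Weisbach: ΔP = f(L/D)(ρV²/2) = 0.02435·(5.61/0.126)·(793·0.5061²/2) = 0.02435·44.52·101.5 = 110.1 Pa.
Head loss h_f = ΔP/(ρg) = 110.1/(793·9.81) = 0.0142 m.

h_f ≈ 0.0142 m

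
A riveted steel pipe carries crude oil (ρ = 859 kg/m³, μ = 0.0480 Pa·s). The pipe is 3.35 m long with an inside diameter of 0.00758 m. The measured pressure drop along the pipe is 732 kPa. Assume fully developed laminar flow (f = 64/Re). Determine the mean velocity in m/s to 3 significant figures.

V ≈ 8.17 m/s

For laminar flow, f = 64/Re with Re = ρVD/μ, so Darcy-Weisbach reduces to ΔP = 32μLV/D². Solving for V: V = ΔP·D²/(32μL) = 7.32e+05·(0.00758)²/(32·0.048·3.35) = 8.174 m/s.
Check: Re = ρVD/μ = 859·8.174·0.00758/0.048 = 1109 < 2300, so the laminar assumption holds.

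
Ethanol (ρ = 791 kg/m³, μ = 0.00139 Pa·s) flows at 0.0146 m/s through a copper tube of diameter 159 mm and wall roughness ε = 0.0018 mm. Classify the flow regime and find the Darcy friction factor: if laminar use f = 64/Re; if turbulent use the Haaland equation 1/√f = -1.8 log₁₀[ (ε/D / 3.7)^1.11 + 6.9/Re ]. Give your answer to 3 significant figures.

Re = ρVD/μ = 791·0.0146·0.159/0.00139 = 1321.
Re < 2300 → laminar, so f = 64/Re = 0.04845 (roughness is irrelevant in laminar flow).

f ≈ 0.0484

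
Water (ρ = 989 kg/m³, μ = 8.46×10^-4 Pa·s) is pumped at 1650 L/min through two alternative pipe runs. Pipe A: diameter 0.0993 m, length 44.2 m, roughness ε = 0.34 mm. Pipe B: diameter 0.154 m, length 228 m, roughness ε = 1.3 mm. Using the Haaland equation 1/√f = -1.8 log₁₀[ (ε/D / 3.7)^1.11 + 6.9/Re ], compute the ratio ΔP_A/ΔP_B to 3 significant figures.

ΔP_A/ΔP_B ≈ 1.32

Pipe A: V = Q/A = 0.0275/0.007744 = 3.551 m/s; Re = 4.122e+05; ε/D = 0.00342; Haaland → f = 0.02749; ΔP_A = f(L/D)(ρV²/2) = 7.63e+04 Pa.
Pipe B: V = Q/A = 0.0275/0.01863 = 1.476 m/s; Re = 2.658e+05; ε/D = 0.00844; Haaland → f = 0.03613; ΔP_B = f(L/D)(ρV²/2) = 5.765e+04 Pa.
ΔP_A/ΔP_B = 7.63e+04/5.765e+04 = 1.32.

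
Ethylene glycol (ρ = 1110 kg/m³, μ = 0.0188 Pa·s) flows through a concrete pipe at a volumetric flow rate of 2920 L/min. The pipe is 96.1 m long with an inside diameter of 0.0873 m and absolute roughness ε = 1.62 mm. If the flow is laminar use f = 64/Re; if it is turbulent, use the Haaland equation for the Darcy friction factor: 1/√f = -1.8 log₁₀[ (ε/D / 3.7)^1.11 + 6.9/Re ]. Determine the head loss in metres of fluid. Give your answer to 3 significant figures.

Q = 2920 L/min = 2920/60000 = 0.04867 m³/s.
Cross-sectional area A = πD²/4 = π(0.0873)²/4 = 0.005986 m²; mean velocity V = Q/A = 0.04867/0.005986 = 8.13 m/s.
Reynolds number Re = ρVD/μ = 1110 · 8.13 · 0.0873 / 0.0188 = 4.191e+04.
Re > 4000 → turbulent. Relative roughness ε/D = 0.00162/0.0873 = 0.0186. Haaland: 1/√f = -1.8 log₁₀[(0.0186/3.7)^1.11 + 6.9/4.191e+04] = -1.8 log₁₀[0.0028 + 0.000165] = 4.55, so f = 0.0483.
Darcy-Weisbach: ΔP = f(L/D)(ρV²/2) = 0.0483·(96.1/0.0873)·(1110·8.13²/2) = 0.0483·1101·3.669e+04 = 1.951e+06 Pa.
Head loss h_f = ΔP/(ρg) = 1.951e+06/(1110·9.81) = 179 m.

h_f ≈ 179 m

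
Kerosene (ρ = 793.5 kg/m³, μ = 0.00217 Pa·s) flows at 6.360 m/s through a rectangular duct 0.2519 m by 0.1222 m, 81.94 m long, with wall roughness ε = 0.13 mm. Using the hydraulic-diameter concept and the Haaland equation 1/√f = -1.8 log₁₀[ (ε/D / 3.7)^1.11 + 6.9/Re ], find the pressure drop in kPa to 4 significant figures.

Hydraulic diameter D_h = 4A/P = 4·(0.2519·0.1222)/(2·(0.2519+0.1222)) = 0.1231/0.7482 = 0.1646 m.
Re = ρVD_h/μ = 793.5·6.36·0.1646/0.00217 = 3.827e+05.
ε/D_h = 0.00013/0.1646 = 0.00079; Haaland gives 1/√f = -1.8 log₁₀[8.43e-05+1.8e-05] = 7.182, so f = 0.01939.
ΔP = f(L/D_h)(ρV²/2) = 0.01939·81.94/0.1646·1.605e+04 = 1.549e+05 Pa.
ΔP = 154.9 kPa.

ΔP ≈ 154.9 kPa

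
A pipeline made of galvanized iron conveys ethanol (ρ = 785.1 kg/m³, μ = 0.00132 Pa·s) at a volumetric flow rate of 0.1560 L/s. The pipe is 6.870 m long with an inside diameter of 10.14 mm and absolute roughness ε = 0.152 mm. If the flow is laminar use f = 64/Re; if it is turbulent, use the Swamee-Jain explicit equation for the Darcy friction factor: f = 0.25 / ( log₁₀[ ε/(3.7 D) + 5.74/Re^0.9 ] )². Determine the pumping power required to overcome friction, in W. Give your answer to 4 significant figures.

Q = 0.1560 L/s = 0.1560/1000 = 0.000156 m³/s.
Cross-sectional area A = πD²/4 = π(0.01014)²/4 = 8.075e-05 m²; mean velocity V = Q/A = 0.000156/8.075e-05 = 1.932 m/s.
Reynolds number Re = ρVD/μ = 785.1 · 1.932 · 0.01014 / 0.00132 = 1.165e+04.
Re > 4000 → turbulent. Relative roughness ε/D = 0.000152/0.01014 = 0.015. Swamee-Jain: f = 0.25/(log₁₀[0.015/3.7 + 5.74/1.165e+04^0.9])² = 0.25/(log₁₀[0.00405 + 0.00126])² = 0.25/(-2.275)² = 0.0483.
Darcy-Weisbach: ΔP = f(L/D)(ρV²/2) = 0.0483·(6.87/0.01014)·(785.1·1.932²/2) = 0.0483·677.5·1465 = 4.794e+04 Pa.
Pumping power P = QΔP = 0.000156·4.794e+04 = 7.4784 W = 7.478 W.

P ≈ 7.478 W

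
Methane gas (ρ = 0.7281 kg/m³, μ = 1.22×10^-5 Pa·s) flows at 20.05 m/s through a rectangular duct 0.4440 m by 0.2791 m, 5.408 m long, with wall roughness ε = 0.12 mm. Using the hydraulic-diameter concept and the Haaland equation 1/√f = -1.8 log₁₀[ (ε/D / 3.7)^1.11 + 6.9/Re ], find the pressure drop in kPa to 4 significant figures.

ΔP ≈ 0.03868 kPa

Hydraulic diameter D_h = 4A/P = 4·(0.444·0.2791)/(2·(0.444+0.2791)) = 0.4957/1.446 = 0.3427 m.
Re = ρVD_h/μ = 0.7281·20.05·0.3427/1.22e-05 = 4.101e+05.
ε/D_h = 0.00012/0.3427 = 0.00035; Haaland gives 1/√f = -1.8 log₁₀[3.41e-05+1.68e-05] = 7.727, so f = 0.01675.
ΔP = f(L/D_h)(ρV²/2) = 0.01675·5.408/0.3427·146.3 = 38.68 Pa.
ΔP = 0.03868 kPa.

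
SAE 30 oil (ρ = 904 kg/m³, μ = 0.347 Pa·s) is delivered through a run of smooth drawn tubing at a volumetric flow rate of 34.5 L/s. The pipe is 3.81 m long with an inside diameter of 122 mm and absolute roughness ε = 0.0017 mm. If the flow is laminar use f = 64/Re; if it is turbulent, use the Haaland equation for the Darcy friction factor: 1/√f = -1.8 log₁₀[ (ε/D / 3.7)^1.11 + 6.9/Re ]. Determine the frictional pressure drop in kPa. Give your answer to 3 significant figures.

Q = 34.5 L/s = 34.5/1000 = 0.0345 m³/s.
Cross-sectional area A = πD²/4 = π(0.122)²/4 = 0.01169 m²; mean velocity V = Q/A = 0.0345/0.01169 = 2.951 m/s.
Reynolds number Re = ρVD/μ = 904 · 2.951 · 0.122 / 0.347 = 938.
Re < 2300 → laminar flow, so f = 64/Re = 64/938 = 0.06823 (the turbulent correlation is not needed).
Darcy-Weisbach: ΔP = f(L/D)(ρV²/2) = 0.06823·(3.81/0.122)·(904·2.951²/2) = 0.06823·31.23·3937 = 8389 Pa.
ΔP = 8389 Pa = 8.39 kPa.

ΔP ≈ 8.39 kPa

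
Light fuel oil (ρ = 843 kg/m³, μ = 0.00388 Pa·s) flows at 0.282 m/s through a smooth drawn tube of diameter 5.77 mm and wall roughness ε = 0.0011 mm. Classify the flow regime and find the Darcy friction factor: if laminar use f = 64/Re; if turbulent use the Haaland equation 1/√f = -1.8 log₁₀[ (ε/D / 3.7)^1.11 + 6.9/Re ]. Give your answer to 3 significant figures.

Re = ρVD/μ = 843·0.282·0.00577/0.00388 = 353.5.
Re < 2300 → laminar, so f = 64/Re = 0.181 (roughness is irrelevant in laminar flow).

f ≈ 0.181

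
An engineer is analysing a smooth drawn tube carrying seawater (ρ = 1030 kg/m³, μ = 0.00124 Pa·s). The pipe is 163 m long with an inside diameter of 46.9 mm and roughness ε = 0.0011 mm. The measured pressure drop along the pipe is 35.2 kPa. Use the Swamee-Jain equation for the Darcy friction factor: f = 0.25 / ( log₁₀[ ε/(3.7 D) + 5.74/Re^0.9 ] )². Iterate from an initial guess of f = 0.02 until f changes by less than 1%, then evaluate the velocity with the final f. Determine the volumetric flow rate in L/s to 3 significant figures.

Rearranging Darcy-Weisbach: V = √(2·ΔP·D/(f·L·ρ)). With ε/D = 1.1e-06/0.0469 = 2.35e-05, iterate starting from f = 0.02:
  f = 0.02 → V = √(2·3.52e+04·0.0469/(0.02·163·1030)) = 0.9916 m/s; Re = ρVD/μ = 3.863e+04; f → 0.02211
  f = 0.02211 → V = 0.9432 m/s; Re = 3.674e+04; f → 0.02236
  f = 0.02236 → V = 0.9378 m/s; Re = 3.653e+04; f → 0.02239
Converged (Δf/f < 1%). With the final f = 0.02239: V = √(2·3.52e+04·0.0469/(0.02239·163·1030)) = 0.9372 m/s.
Q = V·A = 0.9372·(π/4·0.0469²) = 0.001619 m³/s = 1.62 L/s.

Q ≈ 1.62 L/s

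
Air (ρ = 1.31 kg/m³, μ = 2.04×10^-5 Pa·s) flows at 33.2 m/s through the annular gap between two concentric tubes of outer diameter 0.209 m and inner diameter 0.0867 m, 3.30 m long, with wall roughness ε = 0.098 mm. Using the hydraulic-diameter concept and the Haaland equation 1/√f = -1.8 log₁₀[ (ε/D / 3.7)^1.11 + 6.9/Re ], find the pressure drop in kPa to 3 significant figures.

ΔP ≈ 0.385 kPa

Hydraulic diameter D_h = 4A/P = D_o - D_i = 0.209 - 0.0867 = 0.1223 m.
Re = ρVD_h/μ = 1.31·33.2·0.1223/2.04e-05 = 2.607e+05.
ε/D_h = 9.8e-05/0.1223 = 0.000801; Haaland gives 1/√f = -1.8 log₁₀[8.56e-05+2.65e-05] = 7.111, so f = 0.01978.
ΔP = f(L/D_h)(ρV²/2) = 0.01978·3.3/0.1223·722 = 385.3 Pa.
ΔP = 0.385 kPa.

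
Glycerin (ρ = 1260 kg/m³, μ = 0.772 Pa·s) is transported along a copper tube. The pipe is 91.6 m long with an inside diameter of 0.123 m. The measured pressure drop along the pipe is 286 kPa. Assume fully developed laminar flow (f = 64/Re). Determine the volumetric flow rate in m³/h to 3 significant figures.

Q ≈ 81.8 m³/h

For laminar flow, f = 64/Re with Re = ρVD/μ, so Darcy-Weisbach reduces to ΔP = 32μLV/D². Solving for V: V = ΔP·D²/(32μL) = 2.86e+05·(0.123)²/(32·0.772·91.6) = 1.912 m/s.
Check: Re = ρVD/μ = 1260·1.912·0.123/0.772 = 383.9 < 2300, so the laminar assumption holds.
Q = V·A = 1.912·(π/4·0.123²) = 0.02272 m³/s = 81.8 m³/h.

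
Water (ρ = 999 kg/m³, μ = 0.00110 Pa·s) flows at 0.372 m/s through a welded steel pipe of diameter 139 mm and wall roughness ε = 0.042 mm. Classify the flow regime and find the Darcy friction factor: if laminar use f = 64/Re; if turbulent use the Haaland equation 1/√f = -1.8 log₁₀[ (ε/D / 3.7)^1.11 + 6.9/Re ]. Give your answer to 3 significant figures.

f ≈ 0.0219

Re = ρVD/μ = 999·0.372·0.139/0.0011 = 4.696e+04.
Re > 4000 → turbulent. ε/D = 4.2e-05/0.139 = 0.000302; Haaland: 1/√f = -1.8 log₁₀[2.9e-05 + 0.000147] = 6.758, so f = 0.02189.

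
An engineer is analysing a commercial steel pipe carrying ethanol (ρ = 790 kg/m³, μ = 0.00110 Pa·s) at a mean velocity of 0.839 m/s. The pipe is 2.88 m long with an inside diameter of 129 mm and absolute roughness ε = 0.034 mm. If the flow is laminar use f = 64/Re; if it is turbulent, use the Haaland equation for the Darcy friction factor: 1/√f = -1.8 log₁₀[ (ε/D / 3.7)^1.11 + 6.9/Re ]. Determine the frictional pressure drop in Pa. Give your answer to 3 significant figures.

ΔP ≈ 123 Pa

Reynolds number Re = ρVD/μ = 790 · 0.839 · 0.129 / 0.0011 = 7.773e+04.
Re > 4000 → turbulent. Relative roughness ε/D = 3.4e-05/0.129 = 0.000264. Haaland: 1/√f = -1.8 log₁₀[(0.000264/3.7)^1.11 + 6.9/7.773e+04] = -1.8 log₁₀[2.49e-05 + 8.88e-05] = 7.1, so f = 0.01984.
Darcy-Weisbach: ΔP = f(L/D)(ρV²/2) = 0.01984·(2.88/0.129)·(790·0.839²/2) = 0.01984·22.33·278 = 123.2 Pa.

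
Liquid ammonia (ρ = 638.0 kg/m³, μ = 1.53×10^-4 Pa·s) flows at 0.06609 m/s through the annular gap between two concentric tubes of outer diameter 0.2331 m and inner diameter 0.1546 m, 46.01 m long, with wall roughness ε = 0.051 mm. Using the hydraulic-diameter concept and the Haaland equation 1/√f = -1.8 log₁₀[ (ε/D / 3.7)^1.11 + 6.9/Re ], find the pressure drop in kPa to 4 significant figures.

Hydraulic diameter D_h = 4A/P = D_o - D_i = 0.2331 - 0.1546 = 0.0785 m.
Re = ρVD_h/μ = 638·0.06609·0.0785/0.000153 = 2.163e+04.
ε/D_h = 5.1e-05/0.0785 = 0.00065; Haaland gives 1/√f = -1.8 log₁₀[6.78e-05+0.000319] = 6.143, so f = 0.0265.
ΔP = f(L/D_h)(ρV²/2) = 0.0265·46.01/0.0785·1.393 = 21.64 Pa.
ΔP = 0.02164 kPa.

ΔP ≈ 0.02164 kPa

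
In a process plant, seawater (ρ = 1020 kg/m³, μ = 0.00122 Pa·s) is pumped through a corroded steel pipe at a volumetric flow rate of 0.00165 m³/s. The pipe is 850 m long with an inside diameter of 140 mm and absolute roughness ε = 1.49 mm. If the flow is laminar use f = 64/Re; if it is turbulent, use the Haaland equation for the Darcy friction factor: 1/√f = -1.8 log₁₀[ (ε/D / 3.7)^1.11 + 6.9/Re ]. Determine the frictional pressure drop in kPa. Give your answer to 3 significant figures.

Cross-sectional area A = πD²/4 = π(0.14)²/4 = 0.01539 m²; mean velocity V = Q/A = 0.00165/0.01539 = 0.1072 m/s.
Reynolds number Re = ρVD/μ = 1020 · 0.1072 · 0.14 / 0.00122 = 1.255e+04.
Re > 4000 → turbulent. Relative roughness ε/D = 0.00149/0.14 = 0.0106. Haaland: 1/√f = -1.8 log₁₀[(0.0106/3.7)^1.11 + 6.9/1.255e+04] = -1.8 log₁₀[0.00151 + 0.00055] = 4.835, so f = 0.04278.
Darcy-Weisbach: ΔP = f(L/D)(ρV²/2) = 0.04278·(850/0.14)·(1020·0.1072²/2) = 0.04278·6071·5.859 = 1522 Pa.
ΔP = 1522 Pa = 1.52 kPa.

ΔP ≈ 1.52 kPa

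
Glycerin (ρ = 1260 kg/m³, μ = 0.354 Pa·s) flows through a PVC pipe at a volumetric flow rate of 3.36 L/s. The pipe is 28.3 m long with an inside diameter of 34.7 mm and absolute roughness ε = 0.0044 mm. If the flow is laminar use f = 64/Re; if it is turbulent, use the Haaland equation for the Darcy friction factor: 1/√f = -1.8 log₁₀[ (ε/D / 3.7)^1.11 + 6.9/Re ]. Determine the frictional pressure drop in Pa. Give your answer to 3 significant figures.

ΔP ≈ 946000 Pa

Q = 3.36 L/s = 3.36/1000 = 0.00336 m³/s.
Cross-sectional area A = πD²/4 = π(0.0347)²/4 = 0.0009457 m²; mean velocity V = Q/A = 0.00336/0.0009457 = 3.553 m/s.
Reynolds number Re = ρVD/μ = 1260 · 3.553 · 0.0347 / 0.354 = 438.8.
Re < 2300 → laminar flow, so f = 64/Re = 64/438.8 = 0.1458 (the turbulent correlation is not needed).
Darcy-Weisbach: ΔP = f(L/D)(ρV²/2) = 0.1458·(28.3/0.0347)·(1260·3.553²/2) = 0.1458·815.6·7953 = 9.46e+05 Pa.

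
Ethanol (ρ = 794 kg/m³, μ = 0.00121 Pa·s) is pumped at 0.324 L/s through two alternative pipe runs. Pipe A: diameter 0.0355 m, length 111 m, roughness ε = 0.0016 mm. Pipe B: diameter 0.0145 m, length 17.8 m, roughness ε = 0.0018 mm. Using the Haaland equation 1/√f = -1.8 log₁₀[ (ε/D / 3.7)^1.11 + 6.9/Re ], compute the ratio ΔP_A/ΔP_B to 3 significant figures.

Pipe A: V = Q/A = 0.000324/0.0009898 = 0.3273 m/s; Re = 7625; ε/D = 4.51e-05; Haaland → f = 0.03336; ΔP_A = f(L/D)(ρV²/2) = 4437 Pa.
Pipe B: V = Q/A = 0.000324/0.0001651 = 1.962 m/s; Re = 1.867e+04; ε/D = 0.000124; Haaland → f = 0.02639; ΔP_B = f(L/D)(ρV²/2) = 4.952e+04 Pa.
ΔP_A/ΔP_B = 4437/4.952e+04 = 0.0896.

ΔP_A/ΔP_B ≈ 0.0896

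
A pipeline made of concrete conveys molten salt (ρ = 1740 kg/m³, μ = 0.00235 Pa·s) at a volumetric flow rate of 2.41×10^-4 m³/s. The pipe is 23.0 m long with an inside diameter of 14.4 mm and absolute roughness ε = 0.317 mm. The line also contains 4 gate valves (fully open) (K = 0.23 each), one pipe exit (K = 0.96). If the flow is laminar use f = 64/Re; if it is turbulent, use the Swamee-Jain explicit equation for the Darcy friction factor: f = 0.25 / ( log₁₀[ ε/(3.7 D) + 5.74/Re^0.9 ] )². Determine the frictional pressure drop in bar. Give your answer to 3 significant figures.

Cross-sectional area A = πD²/4 = π(0.0144)²/4 = 0.0001629 m²; mean velocity V = Q/A = 0.000241/0.0001629 = 1.48 m/s.
Reynolds number Re = ρVD/μ = 1740 · 1.48 · 0.0144 / 0.00235 = 1.578e+04.
Re > 4000 → turbulent. Relative roughness ε/D = 0.000317/0.0144 = 0.022. Swamee-Jain: f = 0.25/(log₁₀[0.022/3.7 + 5.74/1.578e+04^0.9])² = 0.25/(log₁₀[0.00595 + 0.000956])² = 0.25/(-2.161)² = 0.05355.
Total minor-loss coefficient ΣK = 4·0.23 + 1·0.96 = 1.88.
ΔP = [f·L/D + ΣK]·(ρV²/2) = [0.05355·23/0.0144 + 1.88]·(1740·1.48²/2) = [85.52 + 1.88]·1905 = 1.665e+05 Pa.
ΔP = 1.665e+05 Pa = 1.67 bar.

ΔP ≈ 1.67 bar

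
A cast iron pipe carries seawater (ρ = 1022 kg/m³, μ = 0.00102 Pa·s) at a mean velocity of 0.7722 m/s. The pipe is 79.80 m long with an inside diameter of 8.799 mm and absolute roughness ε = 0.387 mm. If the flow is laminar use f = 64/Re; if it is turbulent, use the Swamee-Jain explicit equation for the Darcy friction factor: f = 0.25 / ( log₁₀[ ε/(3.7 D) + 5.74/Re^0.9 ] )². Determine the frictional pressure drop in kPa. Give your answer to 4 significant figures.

Reynolds number Re = ρVD/μ = 1022 · 0.7722 · 0.008799 / 0.00102 = 6808.
Re > 4000 → turbulent. Relative roughness ε/D = 0.000387/0.008799 = 0.044. Swamee-Jain: f = 0.25/(log₁₀[0.044/3.7 + 5.74/6808^0.9])² = 0.25/(log₁₀[0.0119 + 0.00204])² = 0.25/(-1.856)² = 0.07256.
Darcy-Weisbach: ΔP = f(L/D)(ρV²/2) = 0.07256·(79.8/0.008799)·(1022·0.7722²/2) = 0.07256·9069·304.7 = 2.005e+05 Pa.
ΔP = 2.005e+05 Pa = 200.5 kPa.

ΔP ≈ 200.5 kPa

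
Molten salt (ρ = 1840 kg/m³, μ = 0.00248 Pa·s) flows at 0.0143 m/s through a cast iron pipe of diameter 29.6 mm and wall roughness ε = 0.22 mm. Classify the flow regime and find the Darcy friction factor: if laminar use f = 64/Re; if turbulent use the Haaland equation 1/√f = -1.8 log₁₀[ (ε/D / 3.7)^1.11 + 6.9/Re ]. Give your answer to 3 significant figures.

f ≈ 0.204

Re = ρVD/μ = 1840·0.0143·0.0296/0.00248 = 314.
Re < 2300 → laminar, so f = 64/Re = 0.2038 (roughness is irrelevant in laminar flow).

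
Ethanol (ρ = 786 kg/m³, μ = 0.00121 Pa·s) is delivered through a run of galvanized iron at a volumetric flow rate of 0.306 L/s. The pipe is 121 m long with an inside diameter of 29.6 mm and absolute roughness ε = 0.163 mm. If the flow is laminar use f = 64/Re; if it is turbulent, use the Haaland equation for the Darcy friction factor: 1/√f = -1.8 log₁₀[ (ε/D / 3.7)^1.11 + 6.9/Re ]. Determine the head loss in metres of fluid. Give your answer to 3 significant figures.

h_f ≈ 1.61 m

Q = 0.306 L/s = 0.306/1000 = 0.000306 m³/s.
Cross-sectional area A = πD²/4 = π(0.0296)²/4 = 0.0006881 m²; mean velocity V = Q/A = 0.000306/0.0006881 = 0.4447 m/s.
Reynolds number Re = ρVD/μ = 786 · 0.4447 · 0.0296 / 0.00121 = 8550.
Re > 4000 → turbulent. Relative roughness ε/D = 0.000163/0.0296 = 0.00551. Haaland: 1/√f = -1.8 log₁₀[(0.00551/3.7)^1.11 + 6.9/8550] = -1.8 log₁₀[0.000727 + 0.000807] = 5.065, so f = 0.03897.
Darcy-Weisbach: ΔP = f(L/D)(ρV²/2) = 0.03897·(121/0.0296)·(786·0.4447²/2) = 0.03897·4088·77.71 = 1.238e+04 Pa.
Head loss h_f = ΔP/(ρg) = 1.238e+04/(786·9.81) = 1.61 m.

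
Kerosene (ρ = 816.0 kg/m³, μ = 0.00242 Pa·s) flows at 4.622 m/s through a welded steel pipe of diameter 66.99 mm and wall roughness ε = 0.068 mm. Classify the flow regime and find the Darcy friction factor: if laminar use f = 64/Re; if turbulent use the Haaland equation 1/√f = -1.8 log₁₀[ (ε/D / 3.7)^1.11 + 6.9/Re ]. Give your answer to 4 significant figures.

f ≈ 0.02194

Re = ρVD/μ = 816·4.622·0.06699/0.00242 = 1.044e+05.
Re > 4000 → turbulent. ε/D = 6.8e-05/0.06699 = 0.00102; Haaland: 1/√f = -1.8 log₁₀[0.000111 + 6.61e-05] = 6.752, so f = 0.02194.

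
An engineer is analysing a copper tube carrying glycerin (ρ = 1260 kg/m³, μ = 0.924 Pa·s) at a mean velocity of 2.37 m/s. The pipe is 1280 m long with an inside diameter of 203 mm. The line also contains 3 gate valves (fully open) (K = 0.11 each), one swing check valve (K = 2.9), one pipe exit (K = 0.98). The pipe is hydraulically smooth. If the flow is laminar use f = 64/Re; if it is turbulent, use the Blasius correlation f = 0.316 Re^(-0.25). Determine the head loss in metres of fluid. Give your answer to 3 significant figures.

h_f ≈ 177 m

Reynolds number Re = ρVD/μ = 1260 · 2.37 · 0.203 / 0.924 = 656.1.
Re < 2300 → laminar flow, so f = 64/Re = 64/656.1 = 0.09755 (the turbulent correlation is not needed).
Total minor-loss coefficient ΣK = 3·0.11 + 1·2.9 + 1·0.98 = 4.21.
ΔP = [f·L/D + ΣK]·(ρV²/2) = [0.09755·1280/0.203 + 4.21]·(1260·2.37²/2) = [615.1 + 4.21]·3539 = 2.192e+06 Pa.
Head loss h_f = ΔP/(ρg) = 2.192e+06/(1260·9.81) = 177 m.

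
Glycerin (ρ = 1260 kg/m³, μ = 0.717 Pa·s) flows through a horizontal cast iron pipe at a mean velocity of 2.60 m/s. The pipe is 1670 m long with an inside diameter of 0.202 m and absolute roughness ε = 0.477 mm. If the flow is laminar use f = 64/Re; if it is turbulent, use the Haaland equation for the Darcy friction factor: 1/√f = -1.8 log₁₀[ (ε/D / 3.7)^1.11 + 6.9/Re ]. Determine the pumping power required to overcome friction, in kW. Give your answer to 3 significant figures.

Reynolds number Re = ρVD/μ = 1260 · 2.6 · 0.202 / 0.717 = 922.9.
Re < 2300 → laminar flow, so f = 64/Re = 64/922.9 = 0.06934 (the turbulent correlation is not needed).
Darcy-Weisbach: ΔP = f(L/D)(ρV²/2) = 0.06934·(1670/0.202)·(1260·2.6²/2) = 0.06934·8267·4259 = 2.441e+06 Pa.
Q = V·A = 2.6·0.03205 = 0.08332 m³/s.
Pumping power P = QΔP = 0.08332·2.441e+06 = 203400 W = 203 kW.

P ≈ 203 kW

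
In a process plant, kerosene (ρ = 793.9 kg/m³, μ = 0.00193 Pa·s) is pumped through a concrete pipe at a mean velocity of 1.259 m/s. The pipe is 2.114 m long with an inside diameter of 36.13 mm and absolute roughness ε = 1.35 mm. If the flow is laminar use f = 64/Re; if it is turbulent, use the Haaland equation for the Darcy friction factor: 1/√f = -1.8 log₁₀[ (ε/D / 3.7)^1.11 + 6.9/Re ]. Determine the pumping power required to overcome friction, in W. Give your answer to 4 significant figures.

P ≈ 3.059 W

Reynolds number Re = ρVD/μ = 793.9 · 1.259 · 0.03613 / 0.00193 = 1.871e+04.
Re > 4000 → turbulent. Relative roughness ε/D = 0.00135/0.03613 = 0.0374. Haaland: 1/√f = -1.8 log₁₀[(0.0374/3.7)^1.11 + 6.9/1.871e+04] = -1.8 log₁₀[0.00609 + 0.000369] = 3.942, so f = 0.06437.
Darcy-Weisbach: ΔP = f(L/D)(ρV²/2) = 0.06437·(2.114/0.03613)·(793.9·1.259²/2) = 0.06437·58.51·629.2 = 2370 Pa.
Q = V·A = 1.259·0.001025 = 0.001291 m³/s.
Pumping power P = QΔP = 0.001291·2370 = 3.0588 W = 3.059 W.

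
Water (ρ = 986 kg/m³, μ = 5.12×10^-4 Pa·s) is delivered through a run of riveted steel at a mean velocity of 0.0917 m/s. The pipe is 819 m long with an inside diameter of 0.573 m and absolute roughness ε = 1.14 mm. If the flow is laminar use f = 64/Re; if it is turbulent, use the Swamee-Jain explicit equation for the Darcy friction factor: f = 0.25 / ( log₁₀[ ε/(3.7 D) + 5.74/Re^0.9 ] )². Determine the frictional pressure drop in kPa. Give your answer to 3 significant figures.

Reynolds number Re = ρVD/μ = 986 · 0.0917 · 0.573 / 0.000512 = 1.012e+05.
Re > 4000 → turbulent. Relative roughness ε/D = 0.00114/0.573 = 0.00199. Swamee-Jain: f = 0.25/(log₁₀[0.00199/3.7 + 5.74/1.012e+05^0.9])² = 0.25/(log₁₀[0.000538 + 0.00018])² = 0.25/(-3.144)² = 0.02529.
Darcy-Weisbach: ΔP = f(L/D)(ρV²/2) = 0.02529·(819/0.573)·(986·0.0917²/2) = 0.02529·1429·4.146 = 149.8 Pa.
ΔP = 149.8 Pa = 0.150 kPa.

ΔP ≈ 0.150 kPa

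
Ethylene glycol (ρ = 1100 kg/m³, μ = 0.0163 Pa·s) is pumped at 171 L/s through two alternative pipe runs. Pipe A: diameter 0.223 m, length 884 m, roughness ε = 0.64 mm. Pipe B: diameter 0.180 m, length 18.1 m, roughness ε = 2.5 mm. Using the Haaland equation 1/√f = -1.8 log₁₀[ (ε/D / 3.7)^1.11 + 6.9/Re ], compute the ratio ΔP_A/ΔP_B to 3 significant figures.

Pipe A: V = Q/A = 0.171/0.03906 = 4.378 m/s; Re = 6.589e+04; ε/D = 0.00287; Haaland → f = 0.02767; ΔP_A = f(L/D)(ρV²/2) = 1.157e+06 Pa.
Pipe B: V = Q/A = 0.171/0.02545 = 6.72 m/s; Re = 8.163e+04; ε/D = 0.0139; Haaland → f = 0.04314; ΔP_B = f(L/D)(ρV²/2) = 1.078e+05 Pa.
ΔP_A/ΔP_B = 1.157e+06/1.078e+05 = 10.7.

ΔP_A/ΔP_B ≈ 10.7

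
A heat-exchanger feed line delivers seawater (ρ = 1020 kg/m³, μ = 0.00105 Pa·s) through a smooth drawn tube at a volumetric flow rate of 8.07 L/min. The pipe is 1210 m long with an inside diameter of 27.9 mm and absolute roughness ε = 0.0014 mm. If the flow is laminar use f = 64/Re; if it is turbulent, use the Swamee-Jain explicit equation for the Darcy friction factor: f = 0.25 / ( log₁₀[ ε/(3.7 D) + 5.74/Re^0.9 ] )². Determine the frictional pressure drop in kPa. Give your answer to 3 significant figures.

ΔP ≈ 38.5 kPa

Q = 8.07 L/min = 8.07/60000 = 0.0001345 m³/s.
Cross-sectional area A = πD²/4 = π(0.0279)²/4 = 0.0006114 m²; mean velocity V = Q/A = 0.0001345/0.0006114 = 0.22 m/s.
Reynolds number Re = ρVD/μ = 1020 · 0.22 · 0.0279 / 0.00105 = 5963.
Re > 4000 → turbulent. Relative roughness ε/D = 1.4e-06/0.0279 = 5.02e-05. Swamee-Jain: f = 0.25/(log₁₀[5.02e-05/3.7 + 5.74/5963^0.9])² = 0.25/(log₁₀[1.36e-05 + 0.0023])² = 0.25/(-2.636)² = 0.03597.
Darcy-Weisbach: ΔP = f(L/D)(ρV²/2) = 0.03597·(1210/0.0279)·(1020·0.22²/2) = 0.03597·4.337e+04·24.68 = 3.85e+04 Pa.
ΔP = 3.85e+04 Pa = 38.5 kPa.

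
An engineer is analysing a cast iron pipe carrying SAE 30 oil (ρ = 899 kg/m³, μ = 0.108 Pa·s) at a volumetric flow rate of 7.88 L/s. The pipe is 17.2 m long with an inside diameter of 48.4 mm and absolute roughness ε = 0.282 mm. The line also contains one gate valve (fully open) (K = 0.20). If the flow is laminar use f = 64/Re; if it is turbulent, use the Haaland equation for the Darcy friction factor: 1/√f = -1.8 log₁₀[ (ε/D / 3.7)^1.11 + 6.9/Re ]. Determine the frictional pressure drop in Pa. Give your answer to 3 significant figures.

ΔP ≈ 110000 Pa

Q = 7.88 L/s = 7.88/1000 = 0.00788 m³/s.
Cross-sectional area A = πD²/4 = π(0.0484)²/4 = 0.00184 m²; mean velocity V = Q/A = 0.00788/0.00184 = 4.283 m/s.
Reynolds number Re = ρVD/μ = 899 · 4.283 · 0.0484 / 0.108 = 1726.
Re < 2300 → laminar flow, so f = 64/Re = 64/1726 = 0.03709 (the turbulent correlation is not needed).
Total minor-loss coefficient ΣK = 1·0.2 = 0.2.
ΔP = [f·L/D + ΣK]·(ρV²/2) = [0.03709·17.2/0.0484 + 0.2]·(899·4.283²/2) = [13.18 + 0.2]·8246 = 1.103e+05 Pa.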